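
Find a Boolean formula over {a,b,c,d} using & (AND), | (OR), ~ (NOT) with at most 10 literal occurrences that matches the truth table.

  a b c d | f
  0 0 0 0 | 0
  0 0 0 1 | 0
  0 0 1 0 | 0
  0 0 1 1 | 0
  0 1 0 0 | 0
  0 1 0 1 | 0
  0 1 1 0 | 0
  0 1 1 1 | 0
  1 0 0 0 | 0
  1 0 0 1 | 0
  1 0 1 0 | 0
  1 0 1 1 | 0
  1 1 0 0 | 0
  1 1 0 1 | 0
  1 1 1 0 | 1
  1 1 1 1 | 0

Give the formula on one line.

(((a & ~d) & b) & ((((~d | ~a) & a) | (~b & a)) & c))

  ~d = 1010101010101010
  (a & ~d) = 0000000010101010
  ((a & ~d) & b) = 0000000000001010
  ~a = 1111111100000000
  (~d | ~a) = 1111111110101010
  ((~d | ~a) & a) = 0000000010101010
  ~b = 1111000011110000
  (~b & a) = 0000000011110000
  (((~d | ~a) & a) | (~b & a)) = 0000000011111010
  ((((~d | ~a) & a) | (~b & a)) & c) = 0000000000110010
  (((a & ~d) & b) & ((((~d | ~a) & a) | (~b & a)) & c)) = 0000000000000010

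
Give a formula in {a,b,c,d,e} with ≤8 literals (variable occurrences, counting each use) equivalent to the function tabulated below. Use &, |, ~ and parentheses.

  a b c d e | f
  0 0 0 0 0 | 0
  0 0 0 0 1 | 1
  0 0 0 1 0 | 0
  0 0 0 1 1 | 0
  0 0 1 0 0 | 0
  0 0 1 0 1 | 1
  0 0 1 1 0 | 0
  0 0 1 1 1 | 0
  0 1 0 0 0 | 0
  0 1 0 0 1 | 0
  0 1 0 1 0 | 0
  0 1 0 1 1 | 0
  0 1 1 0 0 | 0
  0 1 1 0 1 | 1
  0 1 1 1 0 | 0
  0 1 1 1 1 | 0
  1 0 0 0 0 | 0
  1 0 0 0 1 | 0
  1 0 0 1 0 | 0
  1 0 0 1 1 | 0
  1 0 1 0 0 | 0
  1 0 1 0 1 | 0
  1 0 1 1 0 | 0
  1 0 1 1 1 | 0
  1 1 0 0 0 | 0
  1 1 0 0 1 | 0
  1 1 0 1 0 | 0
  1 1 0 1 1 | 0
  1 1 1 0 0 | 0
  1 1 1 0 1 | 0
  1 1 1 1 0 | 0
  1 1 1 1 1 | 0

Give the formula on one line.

(~d & ((a | e) & (~a & ((~d & ~b) | c))))

  ~d = 11001100110011001100110011001100
  (a | e) = 01010101010101011111111111111111
  ~a = 11111111111111110000000000000000
  ~b = 11111111000000001111111100000000
  (~d & ~b) = 11001100000000001100110000000000
  ((~d & ~b) | c) = 11001111000011111100111100001111
  (~a & ((~d & ~b) | c)) = 11001111000011110000000000000000
  ((a | e) & (~a & ((~d & ~b) | c))) = 01000101000001010000000000000000
  (~d & ((a | e) & (~a & ((~d & ~b) | c)))) = 01000100000001000000000000000000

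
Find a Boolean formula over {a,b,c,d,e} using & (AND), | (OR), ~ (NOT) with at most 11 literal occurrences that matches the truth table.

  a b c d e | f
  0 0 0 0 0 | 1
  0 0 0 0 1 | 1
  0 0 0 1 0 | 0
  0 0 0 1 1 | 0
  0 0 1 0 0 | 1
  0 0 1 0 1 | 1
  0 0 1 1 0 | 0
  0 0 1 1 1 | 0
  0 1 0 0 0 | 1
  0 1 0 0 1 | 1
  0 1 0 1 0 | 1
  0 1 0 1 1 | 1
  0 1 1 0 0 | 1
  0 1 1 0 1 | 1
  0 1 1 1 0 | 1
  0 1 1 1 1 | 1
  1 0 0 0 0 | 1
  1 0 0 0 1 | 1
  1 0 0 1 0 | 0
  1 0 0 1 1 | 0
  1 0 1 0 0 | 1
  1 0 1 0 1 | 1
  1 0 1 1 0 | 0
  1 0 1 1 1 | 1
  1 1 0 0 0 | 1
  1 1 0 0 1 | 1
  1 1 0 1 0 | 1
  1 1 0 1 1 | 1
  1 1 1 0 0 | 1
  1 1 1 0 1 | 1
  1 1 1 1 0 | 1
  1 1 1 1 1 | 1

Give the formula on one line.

  ~d = 11001100110011001100110011001100
  (e & c) = 00000101000001010000010100000101
  (~d | (e & c)) = 11001101110011011100110111001101
  (a | ~d) = 11001100110011001111111111111111
  ~b = 11111111000000001111111100000000
  (~b | e) = 11111111010101011111111101010101
  ((a | ~d) & (~b | e)) = 11001100010001001111111101010101
  ((~d | (e & c)) & ((a | ~d) & (~b | e))) = 11001100010001001100110101000101
  (b | ~d) = 11001100111111111100110011111111
  (((~d | (e & c)) & ((a | ~d) & (~b | e))) | (b | ~d)) = 11001100111111111100110111111111

(((~d | (e & c)) & ((a | ~d) & (~b | e))) | (b | ~d))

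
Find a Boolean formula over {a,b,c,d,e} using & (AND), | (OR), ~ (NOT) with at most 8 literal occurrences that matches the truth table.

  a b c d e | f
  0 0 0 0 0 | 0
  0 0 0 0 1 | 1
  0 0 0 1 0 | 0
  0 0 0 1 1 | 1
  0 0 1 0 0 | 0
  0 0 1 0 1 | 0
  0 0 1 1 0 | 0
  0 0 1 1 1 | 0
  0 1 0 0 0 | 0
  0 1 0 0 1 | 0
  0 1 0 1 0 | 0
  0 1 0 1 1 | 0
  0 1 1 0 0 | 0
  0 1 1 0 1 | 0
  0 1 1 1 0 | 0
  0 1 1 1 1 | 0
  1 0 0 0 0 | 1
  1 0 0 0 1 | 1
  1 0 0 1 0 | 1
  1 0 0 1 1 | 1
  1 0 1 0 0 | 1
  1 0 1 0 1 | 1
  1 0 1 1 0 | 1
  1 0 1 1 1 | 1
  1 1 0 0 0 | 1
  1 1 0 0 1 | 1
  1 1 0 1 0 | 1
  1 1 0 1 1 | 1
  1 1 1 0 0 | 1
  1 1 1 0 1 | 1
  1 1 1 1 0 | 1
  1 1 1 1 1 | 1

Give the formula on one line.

  ~a = 11111111111111110000000000000000
  ~b = 11111111000000001111111100000000
  (~a & ~b) = 11111111000000000000000000000000
  ((~a & ~b) & e) = 01010101000000000000000000000000
  ~c = 11110000111100001111000011110000
  (((~a & ~b) & e) & ~c) = 01010000000000000000000000000000
  (a | (((~a & ~b) & e) & ~c)) = 01010000000000001111111111111111

(a | (((~a & ~b) & e) & ~c))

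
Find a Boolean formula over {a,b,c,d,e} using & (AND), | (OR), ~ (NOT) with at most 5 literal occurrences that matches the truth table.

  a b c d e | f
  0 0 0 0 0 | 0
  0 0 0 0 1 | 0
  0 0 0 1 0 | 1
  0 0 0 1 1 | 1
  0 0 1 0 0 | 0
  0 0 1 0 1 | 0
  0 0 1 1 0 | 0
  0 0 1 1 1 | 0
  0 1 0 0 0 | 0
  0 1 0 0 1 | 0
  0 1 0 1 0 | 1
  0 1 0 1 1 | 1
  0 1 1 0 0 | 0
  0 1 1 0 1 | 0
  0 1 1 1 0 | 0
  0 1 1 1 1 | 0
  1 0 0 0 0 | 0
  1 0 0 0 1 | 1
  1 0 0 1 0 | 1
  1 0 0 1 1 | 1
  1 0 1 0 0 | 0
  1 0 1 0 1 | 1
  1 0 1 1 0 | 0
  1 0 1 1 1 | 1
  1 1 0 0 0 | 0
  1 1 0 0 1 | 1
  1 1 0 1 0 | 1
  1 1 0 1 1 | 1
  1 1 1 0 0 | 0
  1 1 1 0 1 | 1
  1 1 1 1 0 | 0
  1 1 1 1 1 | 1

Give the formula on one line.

((d & ~c) | (a & e))

  ~c = 11110000111100001111000011110000
  (d & ~c) = 00110000001100000011000000110000
  (a & e) = 00000000000000000101010101010101
  ((d & ~c) | (a & e)) = 00110000001100000111010101110101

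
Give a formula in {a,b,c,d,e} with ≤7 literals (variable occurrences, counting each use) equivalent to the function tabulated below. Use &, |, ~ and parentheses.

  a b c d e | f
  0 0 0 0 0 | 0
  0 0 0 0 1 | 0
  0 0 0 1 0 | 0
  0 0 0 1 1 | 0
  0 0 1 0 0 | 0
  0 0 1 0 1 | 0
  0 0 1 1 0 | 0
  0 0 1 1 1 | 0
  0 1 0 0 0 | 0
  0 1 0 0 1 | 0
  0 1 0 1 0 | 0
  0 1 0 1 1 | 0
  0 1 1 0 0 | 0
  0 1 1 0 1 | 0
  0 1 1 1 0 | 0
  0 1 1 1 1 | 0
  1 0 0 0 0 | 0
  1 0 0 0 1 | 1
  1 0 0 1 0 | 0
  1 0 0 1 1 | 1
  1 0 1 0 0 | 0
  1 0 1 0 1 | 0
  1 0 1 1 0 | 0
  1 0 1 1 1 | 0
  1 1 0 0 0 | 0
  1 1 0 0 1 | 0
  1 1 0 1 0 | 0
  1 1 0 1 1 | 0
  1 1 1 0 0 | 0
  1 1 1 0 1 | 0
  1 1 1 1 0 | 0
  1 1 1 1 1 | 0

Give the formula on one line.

  ~b = 11111111000000001111111100000000
  (e & ~b) = 01010101000000000101010100000000
  ~c = 11110000111100001111000011110000
  (a | c) = 00001111000011111111111111111111
  ((a | c) | e) = 01011111010111111111111111111111
  (~c & ((a | c) | e)) = 01010000010100001111000011110000
  ((e & ~b) & (~c & ((a | c) | e))) = 01010000000000000101000000000000
  (((e & ~b) & (~c & ((a | c) | e))) & a) = 00000000000000000101000000000000

(((e & ~b) & (~c & ((a | c) | e))) & a)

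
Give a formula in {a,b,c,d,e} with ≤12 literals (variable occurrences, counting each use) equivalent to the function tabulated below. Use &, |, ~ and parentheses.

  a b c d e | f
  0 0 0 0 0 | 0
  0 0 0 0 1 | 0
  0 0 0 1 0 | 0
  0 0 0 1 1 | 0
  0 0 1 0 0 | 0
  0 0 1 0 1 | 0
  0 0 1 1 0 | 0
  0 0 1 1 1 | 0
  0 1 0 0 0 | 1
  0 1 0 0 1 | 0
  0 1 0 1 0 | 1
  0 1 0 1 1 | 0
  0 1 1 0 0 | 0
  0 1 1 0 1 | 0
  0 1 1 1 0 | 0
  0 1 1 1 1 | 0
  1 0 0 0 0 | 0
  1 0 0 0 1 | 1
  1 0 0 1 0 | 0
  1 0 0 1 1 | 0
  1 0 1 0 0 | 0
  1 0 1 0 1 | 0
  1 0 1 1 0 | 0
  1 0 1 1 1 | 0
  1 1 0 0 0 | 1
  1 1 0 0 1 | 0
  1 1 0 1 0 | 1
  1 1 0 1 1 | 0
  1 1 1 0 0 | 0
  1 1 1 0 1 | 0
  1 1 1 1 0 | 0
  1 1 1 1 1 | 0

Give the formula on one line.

  ~c = 11110000111100001111000011110000
  ~e = 10101010101010101010101010101010
  (~e & b) = 00000000101010100000000010101010
  ~d = 11001100110011001100110011001100
  ~b = 11111111000000001111111100000000
  (~b & a) = 00000000000000001111111100000000
  (~d & (~b & a)) = 00000000000000001100110000000000
  (~d & ~b) = 11001100000000001100110000000000
  (e & (~d & ~b)) = 01000100000000000100010000000000
  ((~d & (~b & a)) & (e & (~d & ~b))) = 00000000000000000100010000000000
  ((~e & b) | ((~d & (~b & a)) & (e & (~d & ~b)))) = 00000000101010100100010010101010
  (~c & ((~e & b) | ((~d & (~b & a)) & (e & (~d & ~b))))) = 00000000101000000100000010100000

(~c & ((~e & b) | ((~d & (~b & a)) & (e & (~d & ~b)))))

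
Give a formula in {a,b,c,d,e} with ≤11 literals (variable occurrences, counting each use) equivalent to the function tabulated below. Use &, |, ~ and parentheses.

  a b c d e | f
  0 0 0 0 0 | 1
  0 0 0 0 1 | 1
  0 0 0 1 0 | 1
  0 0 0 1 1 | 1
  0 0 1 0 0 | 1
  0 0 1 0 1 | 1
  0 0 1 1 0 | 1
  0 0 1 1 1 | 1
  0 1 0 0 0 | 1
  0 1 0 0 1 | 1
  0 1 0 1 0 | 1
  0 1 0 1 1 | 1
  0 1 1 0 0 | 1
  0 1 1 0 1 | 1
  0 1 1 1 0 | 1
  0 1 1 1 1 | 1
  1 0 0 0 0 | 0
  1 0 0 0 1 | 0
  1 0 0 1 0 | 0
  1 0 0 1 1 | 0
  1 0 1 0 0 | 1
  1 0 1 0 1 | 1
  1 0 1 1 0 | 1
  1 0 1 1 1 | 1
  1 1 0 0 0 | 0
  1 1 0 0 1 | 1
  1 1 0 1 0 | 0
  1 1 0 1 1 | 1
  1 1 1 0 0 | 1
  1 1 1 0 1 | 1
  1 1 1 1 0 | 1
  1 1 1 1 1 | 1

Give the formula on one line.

  ~a = 11111111111111110000000000000000
  (~a | c) = 11111111111111110000111100001111
  ~e = 10101010101010101010101010101010
  (~e | b) = 10101010111111111010101011111111
  ((~e | b) & a) = 00000000000000001010101011111111
  (e & ((~e | b) & a)) = 00000000000000000000000001010101
  (e | d) = 01110111011101110111011101110111
  ((e | d) & c) = 00000111000001110000011100000111
  ((e & ((~e | b) & a)) | ((e | d) & c)) = 00000111000001110000011101010111
  ((~a | c) | ((e & ((~e | b) & a)) | ((e | d) & c))) = 11111111111111110000111101011111

((~a | c) | ((e & ((~e | b) & a)) | ((e | d) & c)))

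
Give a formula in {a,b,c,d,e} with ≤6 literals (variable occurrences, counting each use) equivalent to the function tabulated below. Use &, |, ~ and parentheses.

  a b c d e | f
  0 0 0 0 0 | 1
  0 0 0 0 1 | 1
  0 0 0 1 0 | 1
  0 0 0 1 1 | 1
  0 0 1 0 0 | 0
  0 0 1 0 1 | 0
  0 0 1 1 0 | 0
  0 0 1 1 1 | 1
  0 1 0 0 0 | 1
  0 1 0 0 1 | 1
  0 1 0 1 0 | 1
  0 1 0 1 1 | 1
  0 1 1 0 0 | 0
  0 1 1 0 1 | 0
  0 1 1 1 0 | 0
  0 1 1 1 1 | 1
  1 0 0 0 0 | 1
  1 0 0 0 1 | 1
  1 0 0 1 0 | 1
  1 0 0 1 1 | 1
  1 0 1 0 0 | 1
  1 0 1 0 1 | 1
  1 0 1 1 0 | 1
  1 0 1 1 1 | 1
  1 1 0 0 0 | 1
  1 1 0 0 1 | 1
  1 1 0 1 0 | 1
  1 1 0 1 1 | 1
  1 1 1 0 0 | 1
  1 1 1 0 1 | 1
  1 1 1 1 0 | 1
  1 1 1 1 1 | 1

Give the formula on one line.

((a | ~c) | (((~a & e) & d) & c))

  ~c = 11110000111100001111000011110000
  (a | ~c) = 11110000111100001111111111111111
  ~a = 11111111111111110000000000000000
  (~a & e) = 01010101010101010000000000000000
  ((~a & e) & d) = 00010001000100010000000000000000
  (((~a & e) & d) & c) = 00000001000000010000000000000000
  ((a | ~c) | (((~a & e) & d) & c)) = 11110001111100011111111111111111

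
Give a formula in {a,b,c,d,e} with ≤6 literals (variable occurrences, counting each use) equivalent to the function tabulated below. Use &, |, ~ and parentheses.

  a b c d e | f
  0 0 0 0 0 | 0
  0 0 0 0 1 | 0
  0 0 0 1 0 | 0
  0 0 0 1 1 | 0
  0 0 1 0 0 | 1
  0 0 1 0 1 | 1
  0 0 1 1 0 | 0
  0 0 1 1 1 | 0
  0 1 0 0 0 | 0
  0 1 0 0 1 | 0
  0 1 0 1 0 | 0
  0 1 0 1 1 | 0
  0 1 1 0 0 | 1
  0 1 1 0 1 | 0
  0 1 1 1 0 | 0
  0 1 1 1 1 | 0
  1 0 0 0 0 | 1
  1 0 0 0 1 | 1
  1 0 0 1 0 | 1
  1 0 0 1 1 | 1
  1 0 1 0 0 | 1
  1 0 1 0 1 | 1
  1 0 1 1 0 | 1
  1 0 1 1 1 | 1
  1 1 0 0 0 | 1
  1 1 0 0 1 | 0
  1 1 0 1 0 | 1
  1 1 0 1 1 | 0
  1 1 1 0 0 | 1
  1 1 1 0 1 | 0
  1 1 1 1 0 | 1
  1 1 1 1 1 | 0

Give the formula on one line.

((~e | ~b) & (a | (~d & c)))

  ~e = 10101010101010101010101010101010
  ~b = 11111111000000001111111100000000
  (~e | ~b) = 11111111101010101111111110101010
  ~d = 11001100110011001100110011001100
  (~d & c) = 00001100000011000000110000001100
  (a | (~d & c)) = 00001100000011001111111111111111
  ((~e | ~b) & (a | (~d & c))) = 00001100000010001111111110101010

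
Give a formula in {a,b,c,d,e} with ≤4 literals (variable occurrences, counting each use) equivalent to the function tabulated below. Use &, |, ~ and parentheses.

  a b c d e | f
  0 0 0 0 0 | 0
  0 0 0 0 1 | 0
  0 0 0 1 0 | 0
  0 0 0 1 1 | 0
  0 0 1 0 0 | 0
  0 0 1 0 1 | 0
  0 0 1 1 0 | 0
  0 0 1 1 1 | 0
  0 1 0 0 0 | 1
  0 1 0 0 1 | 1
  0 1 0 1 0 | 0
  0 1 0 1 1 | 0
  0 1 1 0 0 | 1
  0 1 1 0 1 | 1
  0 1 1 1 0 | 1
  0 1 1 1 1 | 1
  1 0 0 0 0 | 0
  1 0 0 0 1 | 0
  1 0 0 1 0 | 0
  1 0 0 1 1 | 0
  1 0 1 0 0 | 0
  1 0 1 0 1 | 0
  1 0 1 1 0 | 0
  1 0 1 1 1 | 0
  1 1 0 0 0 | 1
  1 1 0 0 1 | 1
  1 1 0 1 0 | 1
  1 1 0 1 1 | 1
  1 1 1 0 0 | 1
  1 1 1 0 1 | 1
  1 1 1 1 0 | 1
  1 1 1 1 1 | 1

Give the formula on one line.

(b & (~d | (a | c)))

  ~d = 11001100110011001100110011001100
  (a | c) = 00001111000011111111111111111111
  (~d | (a | c)) = 11001111110011111111111111111111
  (b & (~d | (a | c))) = 00000000110011110000000011111111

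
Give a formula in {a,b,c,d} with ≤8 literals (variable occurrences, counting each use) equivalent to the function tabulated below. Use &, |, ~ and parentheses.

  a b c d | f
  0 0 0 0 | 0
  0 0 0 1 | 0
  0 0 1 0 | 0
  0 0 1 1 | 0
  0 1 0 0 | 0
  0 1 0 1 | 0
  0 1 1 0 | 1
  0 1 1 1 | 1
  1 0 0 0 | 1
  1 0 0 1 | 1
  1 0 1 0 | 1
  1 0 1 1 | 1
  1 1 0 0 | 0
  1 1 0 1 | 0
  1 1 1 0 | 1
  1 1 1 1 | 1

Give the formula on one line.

((~b | c) & (a | ((a & ~c) | b)))

  ~b = 1111000011110000
  (~b | c) = 1111001111110011
  ~c = 1100110011001100
  (a & ~c) = 0000000011001100
  ((a & ~c) | b) = 0000111111001111
  (a | ((a & ~c) | b)) = 0000111111111111
  ((~b | c) & (a | ((a & ~c) | b))) = 0000001111110011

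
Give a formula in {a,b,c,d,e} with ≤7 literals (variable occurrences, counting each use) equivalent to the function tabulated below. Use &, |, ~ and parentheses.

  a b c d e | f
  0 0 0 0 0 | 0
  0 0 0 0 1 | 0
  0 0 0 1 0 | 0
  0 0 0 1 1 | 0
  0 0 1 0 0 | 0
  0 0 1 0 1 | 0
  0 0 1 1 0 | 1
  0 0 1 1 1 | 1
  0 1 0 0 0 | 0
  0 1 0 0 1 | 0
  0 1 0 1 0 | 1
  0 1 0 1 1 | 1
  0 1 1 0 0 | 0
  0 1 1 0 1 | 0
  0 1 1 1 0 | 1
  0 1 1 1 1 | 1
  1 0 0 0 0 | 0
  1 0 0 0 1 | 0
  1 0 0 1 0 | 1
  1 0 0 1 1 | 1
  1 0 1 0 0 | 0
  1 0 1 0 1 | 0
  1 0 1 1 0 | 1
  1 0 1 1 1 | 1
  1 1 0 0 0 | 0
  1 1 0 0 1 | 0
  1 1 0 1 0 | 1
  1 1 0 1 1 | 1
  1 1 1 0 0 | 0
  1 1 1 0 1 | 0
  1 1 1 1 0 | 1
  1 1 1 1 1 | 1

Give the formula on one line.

  (c | b) = 00001111111111110000111111111111
  ((c | b) | a) = 00001111111111111111111111111111
  (((c | b) | a) & d) = 00000011001100110011001100110011

(((c | b) | a) & d)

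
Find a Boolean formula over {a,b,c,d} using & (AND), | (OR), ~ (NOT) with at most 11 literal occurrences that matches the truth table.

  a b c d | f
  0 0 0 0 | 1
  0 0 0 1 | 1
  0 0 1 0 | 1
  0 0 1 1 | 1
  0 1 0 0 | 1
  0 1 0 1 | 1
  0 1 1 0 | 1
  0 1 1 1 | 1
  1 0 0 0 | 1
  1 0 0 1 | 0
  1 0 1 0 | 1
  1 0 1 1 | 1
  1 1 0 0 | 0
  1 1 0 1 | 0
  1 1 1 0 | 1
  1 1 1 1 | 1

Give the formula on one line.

  ~c = 1100110011001100
  (a | ~c) = 1100110011111111
  ~a = 1111111100000000
  (~a | c) = 1111111100110011
  ((a | ~c) & (~a | c)) = 1100110000110011
  ~d = 1010101010101010
  (c | ~d) = 1011101110111011
  ~b = 1111000011110000
  (~a | ~b) = 1111111111110000
  ((c | ~d) & (~a | ~b)) = 1011101110110000
  (((a | ~c) & (~a | c)) | ((c | ~d) & (~a | ~b))) = 1111111110110011

(((a | ~c) & (~a | c)) | ((c | ~d) & (~a | ~b)))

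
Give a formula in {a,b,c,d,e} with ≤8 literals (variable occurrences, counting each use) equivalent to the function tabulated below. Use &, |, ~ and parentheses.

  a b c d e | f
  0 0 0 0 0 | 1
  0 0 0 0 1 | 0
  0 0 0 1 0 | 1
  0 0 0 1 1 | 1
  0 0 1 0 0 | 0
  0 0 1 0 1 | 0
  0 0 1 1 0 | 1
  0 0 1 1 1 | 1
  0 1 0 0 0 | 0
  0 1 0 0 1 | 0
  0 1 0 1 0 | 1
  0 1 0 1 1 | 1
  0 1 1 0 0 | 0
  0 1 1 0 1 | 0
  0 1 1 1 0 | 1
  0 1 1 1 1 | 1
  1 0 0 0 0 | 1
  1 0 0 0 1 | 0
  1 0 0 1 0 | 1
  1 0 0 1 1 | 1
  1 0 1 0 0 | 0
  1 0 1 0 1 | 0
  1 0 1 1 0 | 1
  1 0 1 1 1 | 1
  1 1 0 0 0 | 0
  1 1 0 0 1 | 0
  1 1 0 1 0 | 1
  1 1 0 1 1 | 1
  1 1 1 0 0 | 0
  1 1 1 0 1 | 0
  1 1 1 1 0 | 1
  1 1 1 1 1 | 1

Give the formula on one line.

  ~c = 11110000111100001111000011110000
  ~b = 11111111000000001111111100000000
  (d | ~b) = 11111111001100111111111100110011
  (~c & (d | ~b)) = 11110000001100001111000000110000
  ~e = 10101010101010101010101010101010
  (~e | d) = 10111011101110111011101110111011
  ((~c & (d | ~b)) & (~e | d)) = 10110000001100001011000000110000
  (((~c & (d | ~b)) & (~e | d)) | d) = 10110011001100111011001100110011

(((~c & (d | ~b)) & (~e | d)) | d)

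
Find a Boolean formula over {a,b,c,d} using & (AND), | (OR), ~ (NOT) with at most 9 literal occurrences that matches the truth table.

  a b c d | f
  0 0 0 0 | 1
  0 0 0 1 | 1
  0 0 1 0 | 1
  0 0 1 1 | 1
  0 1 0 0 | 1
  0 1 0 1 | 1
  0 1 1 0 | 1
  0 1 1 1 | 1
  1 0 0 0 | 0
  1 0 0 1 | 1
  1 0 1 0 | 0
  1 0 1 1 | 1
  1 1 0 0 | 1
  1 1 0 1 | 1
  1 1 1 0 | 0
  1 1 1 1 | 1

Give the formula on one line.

(((~b | ~c) & b) | (((d & b) | ~a) | d))

  ~b = 1111000011110000
  ~c = 1100110011001100
  (~b | ~c) = 1111110011111100
  ((~b | ~c) & b) = 0000110000001100
  (d & b) = 0000010100000101
  ~a = 1111111100000000
  ((d & b) | ~a) = 1111111100000101
  (((d & b) | ~a) | d) = 1111111101010101
  (((~b | ~c) & b) | (((d & b) | ~a) | d)) = 1111111101011101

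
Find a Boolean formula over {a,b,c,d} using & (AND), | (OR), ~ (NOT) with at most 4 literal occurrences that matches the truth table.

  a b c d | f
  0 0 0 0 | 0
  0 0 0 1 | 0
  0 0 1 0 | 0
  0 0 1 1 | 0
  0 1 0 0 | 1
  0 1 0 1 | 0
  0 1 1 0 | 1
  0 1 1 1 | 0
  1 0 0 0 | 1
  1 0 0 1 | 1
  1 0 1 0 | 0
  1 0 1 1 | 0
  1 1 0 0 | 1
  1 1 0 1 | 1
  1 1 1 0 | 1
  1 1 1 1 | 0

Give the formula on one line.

  ~d = 1010101010101010
  (~d & b) = 0000101000001010
  ~c = 1100110011001100
  (a & ~c) = 0000000011001100
  ((~d & b) | (a & ~c)) = 0000101011001110

((~d & b) | (a & ~c))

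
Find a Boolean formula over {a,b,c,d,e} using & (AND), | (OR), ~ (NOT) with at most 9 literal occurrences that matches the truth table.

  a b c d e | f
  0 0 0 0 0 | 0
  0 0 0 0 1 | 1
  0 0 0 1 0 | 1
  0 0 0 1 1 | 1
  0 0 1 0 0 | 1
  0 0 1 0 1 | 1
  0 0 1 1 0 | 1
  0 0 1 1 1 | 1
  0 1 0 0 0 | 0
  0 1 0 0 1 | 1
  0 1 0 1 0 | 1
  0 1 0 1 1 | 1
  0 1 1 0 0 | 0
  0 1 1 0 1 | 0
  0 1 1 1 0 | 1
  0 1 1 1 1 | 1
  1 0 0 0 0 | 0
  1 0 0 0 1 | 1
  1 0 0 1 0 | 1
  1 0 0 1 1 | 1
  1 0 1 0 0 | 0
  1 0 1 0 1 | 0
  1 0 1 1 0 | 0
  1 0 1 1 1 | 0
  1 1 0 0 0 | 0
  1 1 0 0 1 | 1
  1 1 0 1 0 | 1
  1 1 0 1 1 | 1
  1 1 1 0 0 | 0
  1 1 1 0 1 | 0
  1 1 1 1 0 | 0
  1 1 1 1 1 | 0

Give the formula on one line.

  (d | c) = 00111111001111110011111100111111
  ((d | c) | e) = 01111111011111110111111101111111
  ~b = 11111111000000001111111100000000
  (~b | d) = 11111111001100111111111100110011
  (a | (~b | d)) = 11111111001100111111111111111111
  ~c = 11110000111100001111000011110000
  ((a | (~b | d)) | ~c) = 11111111111100111111111111111111
  ~a = 11111111111111110000000000000000
  (~a | ~c) = 11111111111111111111000011110000
  (((a | (~b | d)) | ~c) & (~a | ~c)) = 11111111111100111111000011110000
  (((d | c) | e) & (((a | (~b | d)) | ~c) & (~a | ~c))) = 01111111011100110111000001110000

(((d | c) | e) & (((a | (~b | d)) | ~c) & (~a | ~c)))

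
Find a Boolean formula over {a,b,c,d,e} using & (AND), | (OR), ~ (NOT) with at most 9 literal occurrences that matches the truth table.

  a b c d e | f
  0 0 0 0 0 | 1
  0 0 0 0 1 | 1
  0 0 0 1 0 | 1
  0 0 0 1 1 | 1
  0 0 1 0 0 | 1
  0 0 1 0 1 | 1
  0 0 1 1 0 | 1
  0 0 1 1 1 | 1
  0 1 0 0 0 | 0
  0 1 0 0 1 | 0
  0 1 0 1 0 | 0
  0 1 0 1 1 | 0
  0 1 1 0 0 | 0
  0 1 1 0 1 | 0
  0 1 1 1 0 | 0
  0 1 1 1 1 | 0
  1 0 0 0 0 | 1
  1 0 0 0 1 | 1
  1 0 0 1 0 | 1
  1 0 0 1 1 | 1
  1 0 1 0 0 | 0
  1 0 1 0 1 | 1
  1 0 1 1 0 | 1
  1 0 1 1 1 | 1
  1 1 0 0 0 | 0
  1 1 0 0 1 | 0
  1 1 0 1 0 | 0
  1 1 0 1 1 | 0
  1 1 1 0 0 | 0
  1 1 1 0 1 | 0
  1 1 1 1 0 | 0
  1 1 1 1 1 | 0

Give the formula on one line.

  ~b = 11111111000000001111111100000000
  ~c = 11110000111100001111000011110000
  ~d = 11001100110011001100110011001100
  (~d & ~b) = 11001100000000001100110000000000
  (~c & (~d & ~b)) = 11000000000000001100000000000000
  (d & a) = 00000000000000000011001100110011
  ~a = 11111111111111110000000000000000
  (~a | e) = 11111111111111110101010101010101
  ((~a | e) & ~b) = 11111111000000000101010100000000
  ((d & a) | ((~a | e) & ~b)) = 11111111000000000111011100110011
  ((~c & (~d & ~b)) | ((d & a) | ((~a | e) & ~b))) = 11111111000000001111011100110011
  (~b & ((~c & (~d & ~b)) | ((d & a) | ((~a | e) & ~b)))) = 11111111000000001111011100000000

(~b & ((~c & (~d & ~b)) | ((d & a) | ((~a | e) & ~b))))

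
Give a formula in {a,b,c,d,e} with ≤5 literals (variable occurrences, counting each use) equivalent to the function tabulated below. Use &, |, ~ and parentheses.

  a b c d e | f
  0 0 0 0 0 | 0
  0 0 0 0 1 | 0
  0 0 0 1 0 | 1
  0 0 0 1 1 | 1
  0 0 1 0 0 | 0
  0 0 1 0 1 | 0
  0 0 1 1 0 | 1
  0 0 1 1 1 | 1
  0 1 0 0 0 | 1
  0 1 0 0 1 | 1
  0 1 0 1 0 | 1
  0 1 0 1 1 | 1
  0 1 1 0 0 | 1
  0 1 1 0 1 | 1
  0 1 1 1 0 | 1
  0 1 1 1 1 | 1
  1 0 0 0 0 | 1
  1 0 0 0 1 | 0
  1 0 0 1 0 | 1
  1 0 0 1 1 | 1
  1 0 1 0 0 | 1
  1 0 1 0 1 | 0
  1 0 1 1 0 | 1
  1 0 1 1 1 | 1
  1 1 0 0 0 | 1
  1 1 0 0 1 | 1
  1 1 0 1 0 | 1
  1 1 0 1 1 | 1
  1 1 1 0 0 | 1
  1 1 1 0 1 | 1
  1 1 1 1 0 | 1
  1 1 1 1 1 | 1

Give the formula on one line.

(((a & ~e) | d) | b)

  ~e = 10101010101010101010101010101010
  (a & ~e) = 00000000000000001010101010101010
  ((a & ~e) | d) = 00110011001100111011101110111011
  (((a & ~e) | d) | b) = 00110011111111111011101111111111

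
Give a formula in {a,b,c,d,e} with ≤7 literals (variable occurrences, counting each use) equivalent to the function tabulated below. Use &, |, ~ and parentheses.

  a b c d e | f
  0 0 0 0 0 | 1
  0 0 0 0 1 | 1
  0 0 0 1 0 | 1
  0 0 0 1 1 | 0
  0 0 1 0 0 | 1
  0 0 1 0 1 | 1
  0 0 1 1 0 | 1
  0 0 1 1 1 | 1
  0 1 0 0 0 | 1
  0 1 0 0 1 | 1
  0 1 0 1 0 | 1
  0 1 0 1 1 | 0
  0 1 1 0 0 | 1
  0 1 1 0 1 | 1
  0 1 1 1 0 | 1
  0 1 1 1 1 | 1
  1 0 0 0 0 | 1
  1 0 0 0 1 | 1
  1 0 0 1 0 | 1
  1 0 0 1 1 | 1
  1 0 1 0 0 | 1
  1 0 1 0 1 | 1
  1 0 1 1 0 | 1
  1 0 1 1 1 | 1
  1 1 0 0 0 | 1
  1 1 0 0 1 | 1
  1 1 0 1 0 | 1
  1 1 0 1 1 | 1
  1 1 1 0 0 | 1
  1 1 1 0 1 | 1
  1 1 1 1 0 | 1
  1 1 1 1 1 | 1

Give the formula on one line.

((~d | a) | (((~e & d) & (~a & ~e)) | c))

  ~d = 11001100110011001100110011001100
  (~d | a) = 11001100110011001111111111111111
  ~e = 10101010101010101010101010101010
  (~e & d) = 00100010001000100010001000100010
  ~a = 11111111111111110000000000000000
  (~a & ~e) = 10101010101010100000000000000000
  ((~e & d) & (~a & ~e)) = 00100010001000100000000000000000
  (((~e & d) & (~a & ~e)) | c) = 00101111001011110000111100001111
  ((~d | a) | (((~e & d) & (~a & ~e)) | c)) = 11101111111011111111111111111111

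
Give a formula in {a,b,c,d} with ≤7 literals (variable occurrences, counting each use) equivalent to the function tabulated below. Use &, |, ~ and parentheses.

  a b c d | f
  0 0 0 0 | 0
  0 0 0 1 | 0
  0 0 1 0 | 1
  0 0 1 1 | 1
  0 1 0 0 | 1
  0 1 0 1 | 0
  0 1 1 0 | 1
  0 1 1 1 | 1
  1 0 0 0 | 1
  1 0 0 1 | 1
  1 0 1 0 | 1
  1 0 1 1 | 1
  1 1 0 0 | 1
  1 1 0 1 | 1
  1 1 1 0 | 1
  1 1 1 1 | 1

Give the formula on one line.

  (c | b) = 0011111100111111
  ~d = 1010101010101010
  (~d | a) = 1010101011111111
  (c | (~d | a)) = 1011101111111111
  ((c | b) & (c | (~d | a))) = 0011101100111111
  (a | ((c | b) & (c | (~d | a)))) = 0011101111111111

(a | ((c | b) & (c | (~d | a))))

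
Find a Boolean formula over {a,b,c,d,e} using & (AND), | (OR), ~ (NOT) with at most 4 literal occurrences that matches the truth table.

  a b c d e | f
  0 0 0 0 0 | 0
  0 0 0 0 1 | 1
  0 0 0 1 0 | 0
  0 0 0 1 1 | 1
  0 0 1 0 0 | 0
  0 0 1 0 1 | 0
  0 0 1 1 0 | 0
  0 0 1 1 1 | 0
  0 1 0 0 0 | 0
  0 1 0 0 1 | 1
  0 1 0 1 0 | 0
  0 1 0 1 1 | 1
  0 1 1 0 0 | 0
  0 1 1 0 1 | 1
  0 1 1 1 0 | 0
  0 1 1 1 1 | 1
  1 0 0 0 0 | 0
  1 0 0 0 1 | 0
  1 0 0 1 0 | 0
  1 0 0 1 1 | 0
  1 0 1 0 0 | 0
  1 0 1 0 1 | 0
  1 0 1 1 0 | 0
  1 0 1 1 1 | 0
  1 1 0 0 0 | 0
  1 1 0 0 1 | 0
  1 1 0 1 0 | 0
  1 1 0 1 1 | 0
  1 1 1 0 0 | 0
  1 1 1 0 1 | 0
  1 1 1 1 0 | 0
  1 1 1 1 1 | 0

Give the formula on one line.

((e & ~a) & (b | ~c))

  ~a = 11111111111111110000000000000000
  (e & ~a) = 01010101010101010000000000000000
  ~c = 11110000111100001111000011110000
  (b | ~c) = 11110000111111111111000011111111
  ((e & ~a) & (b | ~c)) = 01010000010101010000000000000000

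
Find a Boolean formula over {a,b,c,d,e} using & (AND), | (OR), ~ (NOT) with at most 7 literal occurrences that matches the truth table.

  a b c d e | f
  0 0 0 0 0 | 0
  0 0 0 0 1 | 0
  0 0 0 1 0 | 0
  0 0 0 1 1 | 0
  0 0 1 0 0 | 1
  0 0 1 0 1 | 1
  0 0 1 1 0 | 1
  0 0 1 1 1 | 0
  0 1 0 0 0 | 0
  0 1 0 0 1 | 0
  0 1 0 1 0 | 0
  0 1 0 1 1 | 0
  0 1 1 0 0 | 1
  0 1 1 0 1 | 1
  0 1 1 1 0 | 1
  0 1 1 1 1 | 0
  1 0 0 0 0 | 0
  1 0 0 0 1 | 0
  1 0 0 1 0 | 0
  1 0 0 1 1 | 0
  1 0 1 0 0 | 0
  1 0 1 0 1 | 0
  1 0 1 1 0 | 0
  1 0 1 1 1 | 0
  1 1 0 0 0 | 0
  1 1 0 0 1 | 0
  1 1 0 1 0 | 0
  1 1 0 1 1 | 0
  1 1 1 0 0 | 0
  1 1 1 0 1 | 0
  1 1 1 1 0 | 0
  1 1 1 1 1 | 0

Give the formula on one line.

((~a & c) & (~a & (~e | ~d)))

  ~a = 11111111111111110000000000000000
  (~a & c) = 00001111000011110000000000000000
  ~e = 10101010101010101010101010101010
  ~d = 11001100110011001100110011001100
  (~e | ~d) = 11101110111011101110111011101110
  (~a & (~e | ~d)) = 11101110111011100000000000000000
  ((~a & c) & (~a & (~e | ~d))) = 00001110000011100000000000000000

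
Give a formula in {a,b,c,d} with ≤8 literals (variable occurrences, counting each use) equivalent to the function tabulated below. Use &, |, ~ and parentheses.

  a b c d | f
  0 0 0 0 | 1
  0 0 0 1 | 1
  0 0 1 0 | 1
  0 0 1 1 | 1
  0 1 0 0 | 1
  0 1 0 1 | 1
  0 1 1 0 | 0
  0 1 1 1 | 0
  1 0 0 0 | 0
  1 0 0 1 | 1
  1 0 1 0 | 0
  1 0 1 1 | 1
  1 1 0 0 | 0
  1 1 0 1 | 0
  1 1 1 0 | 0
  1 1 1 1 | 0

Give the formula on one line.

((d & ~b) | (~a & ((~b & ~d) | ~c)))

  ~b = 1111000011110000
  (d & ~b) = 0101000001010000
  ~a = 1111111100000000
  ~d = 1010101010101010
  (~b & ~d) = 1010000010100000
  ~c = 1100110011001100
  ((~b & ~d) | ~c) = 1110110011101100
  (~a & ((~b & ~d) | ~c)) = 1110110000000000
  ((d & ~b) | (~a & ((~b & ~d) | ~c))) = 1111110001010000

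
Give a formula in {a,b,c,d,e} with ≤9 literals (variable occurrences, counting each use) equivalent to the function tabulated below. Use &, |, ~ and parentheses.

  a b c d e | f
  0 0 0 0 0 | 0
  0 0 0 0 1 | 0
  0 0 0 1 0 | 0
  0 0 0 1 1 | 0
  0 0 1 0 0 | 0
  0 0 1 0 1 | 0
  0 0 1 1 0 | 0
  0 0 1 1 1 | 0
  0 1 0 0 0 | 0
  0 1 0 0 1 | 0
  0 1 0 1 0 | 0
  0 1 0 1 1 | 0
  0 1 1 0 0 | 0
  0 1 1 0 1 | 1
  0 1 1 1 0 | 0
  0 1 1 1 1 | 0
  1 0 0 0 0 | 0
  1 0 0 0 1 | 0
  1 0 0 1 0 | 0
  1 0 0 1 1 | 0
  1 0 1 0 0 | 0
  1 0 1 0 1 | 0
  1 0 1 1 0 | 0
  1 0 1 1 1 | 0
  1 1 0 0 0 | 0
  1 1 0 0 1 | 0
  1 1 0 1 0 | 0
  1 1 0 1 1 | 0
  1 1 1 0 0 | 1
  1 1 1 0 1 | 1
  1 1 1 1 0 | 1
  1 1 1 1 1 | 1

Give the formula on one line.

((a | (~d & (e | ((b & a) & d)))) & (c & b))

  ~d = 11001100110011001100110011001100
  (b & a) = 00000000000000000000000011111111
  ((b & a) & d) = 00000000000000000000000000110011
  (e | ((b & a) & d)) = 01010101010101010101010101110111
  (~d & (e | ((b & a) & d))) = 01000100010001000100010001000100
  (a | (~d & (e | ((b & a) & d)))) = 01000100010001001111111111111111
  (c & b) = 00000000000011110000000000001111
  ((a | (~d & (e | ((b & a) & d)))) & (c & b)) = 00000000000001000000000000001111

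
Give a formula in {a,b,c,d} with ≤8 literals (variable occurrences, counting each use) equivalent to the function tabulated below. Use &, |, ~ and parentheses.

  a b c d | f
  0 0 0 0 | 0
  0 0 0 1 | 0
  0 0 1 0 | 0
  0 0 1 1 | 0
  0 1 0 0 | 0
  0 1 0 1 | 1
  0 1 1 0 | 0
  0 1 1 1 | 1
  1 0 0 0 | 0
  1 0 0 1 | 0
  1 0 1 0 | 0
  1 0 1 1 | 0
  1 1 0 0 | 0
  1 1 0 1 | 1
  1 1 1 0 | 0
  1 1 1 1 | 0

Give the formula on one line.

  ~a = 1111111100000000
  (d & ~a) = 0101010100000000
  ~c = 1100110011001100
  (d & ~c) = 0100010001000100
  ((d & ~c) & b) = 0000010000000100
  ((d & ~a) | ((d & ~c) & b)) = 0101010100000100
  (b | a) = 0000111111111111
  (((d & ~a) | ((d & ~c) & b)) & (b | a)) = 0000010100000100

(((d & ~a) | ((d & ~c) & b)) & (b | a))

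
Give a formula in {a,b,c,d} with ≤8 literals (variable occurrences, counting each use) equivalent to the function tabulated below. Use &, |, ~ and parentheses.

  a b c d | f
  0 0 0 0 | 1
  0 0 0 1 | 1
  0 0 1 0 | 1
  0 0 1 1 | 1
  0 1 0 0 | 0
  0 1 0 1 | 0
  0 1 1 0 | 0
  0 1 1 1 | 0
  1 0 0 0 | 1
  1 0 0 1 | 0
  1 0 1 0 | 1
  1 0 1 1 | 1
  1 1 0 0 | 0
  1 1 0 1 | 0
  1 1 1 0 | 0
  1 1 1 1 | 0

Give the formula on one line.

  ~a = 1111111100000000
  (~a | b) = 1111111100001111
  ~b = 1111000011110000
  ((~a | b) & ~b) = 1111000000000000
  ~d = 1010101010101010
  (b | ~d) = 1010111110101111
  ((b | ~d) | c) = 1011111110111111
  (((b | ~d) | c) & ~b) = 1011000010110000
  (((~a | b) & ~b) | (((b | ~d) | c) & ~b)) = 1111000010110000

(((~a | b) & ~b) | (((b | ~d) | c) & ~b))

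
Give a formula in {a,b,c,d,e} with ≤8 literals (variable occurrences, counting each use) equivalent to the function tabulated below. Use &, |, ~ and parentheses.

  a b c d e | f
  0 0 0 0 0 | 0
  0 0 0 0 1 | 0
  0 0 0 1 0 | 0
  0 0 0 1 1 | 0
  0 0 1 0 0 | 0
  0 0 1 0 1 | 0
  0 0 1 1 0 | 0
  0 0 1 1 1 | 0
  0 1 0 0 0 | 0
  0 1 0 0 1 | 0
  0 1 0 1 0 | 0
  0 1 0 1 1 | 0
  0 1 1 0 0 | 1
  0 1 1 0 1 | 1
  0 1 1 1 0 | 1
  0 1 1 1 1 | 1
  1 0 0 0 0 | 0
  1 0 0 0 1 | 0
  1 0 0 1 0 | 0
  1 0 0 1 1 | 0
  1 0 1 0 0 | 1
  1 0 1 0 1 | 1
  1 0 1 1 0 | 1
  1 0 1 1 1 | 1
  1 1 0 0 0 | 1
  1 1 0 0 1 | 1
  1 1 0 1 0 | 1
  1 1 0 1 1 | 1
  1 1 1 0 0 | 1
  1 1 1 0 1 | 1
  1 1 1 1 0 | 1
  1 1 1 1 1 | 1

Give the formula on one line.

((a | b) & (c | (a & b)))

  (a | b) = 00000000111111111111111111111111
  (a & b) = 00000000000000000000000011111111
  (c | (a & b)) = 00001111000011110000111111111111
  ((a | b) & (c | (a & b))) = 00000000000011110000111111111111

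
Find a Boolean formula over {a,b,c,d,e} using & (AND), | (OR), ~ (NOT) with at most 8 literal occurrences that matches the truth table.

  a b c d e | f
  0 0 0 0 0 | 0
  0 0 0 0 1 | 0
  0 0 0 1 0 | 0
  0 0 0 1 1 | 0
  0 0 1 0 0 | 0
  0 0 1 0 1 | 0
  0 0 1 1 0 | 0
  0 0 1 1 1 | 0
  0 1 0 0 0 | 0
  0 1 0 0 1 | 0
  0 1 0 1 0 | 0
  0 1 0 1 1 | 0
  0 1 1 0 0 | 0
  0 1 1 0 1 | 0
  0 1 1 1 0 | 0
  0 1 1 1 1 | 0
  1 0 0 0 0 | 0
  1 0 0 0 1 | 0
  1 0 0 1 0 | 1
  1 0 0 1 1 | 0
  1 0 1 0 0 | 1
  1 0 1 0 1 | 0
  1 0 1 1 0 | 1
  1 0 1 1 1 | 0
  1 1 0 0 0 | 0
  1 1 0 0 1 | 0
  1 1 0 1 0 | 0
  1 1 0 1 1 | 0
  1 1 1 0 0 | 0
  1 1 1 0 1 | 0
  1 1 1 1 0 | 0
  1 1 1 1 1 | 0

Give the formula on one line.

(((c | d) & (b | (~e & a))) & ~b)

  (c | d) = 00111111001111110011111100111111
  ~e = 10101010101010101010101010101010
  (~e & a) = 00000000000000001010101010101010
  (b | (~e & a)) = 00000000111111111010101011111111
  ((c | d) & (b | (~e & a))) = 00000000001111110010101000111111
  ~b = 11111111000000001111111100000000
  (((c | d) & (b | (~e & a))) & ~b) = 00000000000000000010101000000000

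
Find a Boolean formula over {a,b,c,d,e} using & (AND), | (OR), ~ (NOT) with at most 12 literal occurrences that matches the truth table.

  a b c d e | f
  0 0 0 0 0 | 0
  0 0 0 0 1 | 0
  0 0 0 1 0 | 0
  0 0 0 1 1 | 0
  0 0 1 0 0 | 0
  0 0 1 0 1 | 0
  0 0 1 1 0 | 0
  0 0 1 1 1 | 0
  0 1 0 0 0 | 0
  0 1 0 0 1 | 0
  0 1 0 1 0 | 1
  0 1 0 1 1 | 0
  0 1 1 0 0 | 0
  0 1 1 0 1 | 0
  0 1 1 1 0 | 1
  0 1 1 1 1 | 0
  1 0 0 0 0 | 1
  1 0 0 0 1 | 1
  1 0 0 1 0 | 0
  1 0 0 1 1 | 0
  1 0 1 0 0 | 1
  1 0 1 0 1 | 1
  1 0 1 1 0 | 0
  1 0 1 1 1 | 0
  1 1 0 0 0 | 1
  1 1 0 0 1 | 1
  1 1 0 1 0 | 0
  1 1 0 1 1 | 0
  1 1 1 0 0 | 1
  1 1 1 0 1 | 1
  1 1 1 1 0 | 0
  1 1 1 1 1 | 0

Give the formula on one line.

  ~e = 10101010101010101010101010101010
  (a | ~e) = 10101010101010101111111111111111
  ~a = 11111111111111110000000000000000
  ~d = 11001100110011001100110011001100
  (~a | ~d) = 11111111111111111100110011001100
  ((a | ~e) & (~a | ~d)) = 10101010101010101100110011001100
  (b | e) = 01010101111111110101010111111111
  ((b | e) | a) = 01010101111111111111111111111111
  (((a | ~e) & (~a | ~d)) & ((b | e) | a)) = 00000000101010101100110011001100
  (a | d) = 00110011001100111111111111111111
  ((((a | ~e) & (~a | ~d)) & ((b | e) | a)) & (a | d)) = 00000000001000101100110011001100

((((a | ~e) & (~a | ~d)) & ((b | e) | a)) & (a | d))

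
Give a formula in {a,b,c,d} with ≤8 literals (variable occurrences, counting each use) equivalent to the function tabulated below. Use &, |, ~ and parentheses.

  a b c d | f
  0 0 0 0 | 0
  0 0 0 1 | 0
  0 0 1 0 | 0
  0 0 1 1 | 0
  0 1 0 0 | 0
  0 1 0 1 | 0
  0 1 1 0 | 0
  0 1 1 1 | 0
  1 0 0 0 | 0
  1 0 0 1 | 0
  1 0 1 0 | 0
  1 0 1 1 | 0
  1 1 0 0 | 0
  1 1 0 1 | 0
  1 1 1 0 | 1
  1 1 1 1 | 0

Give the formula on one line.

  ~d = 1010101010101010
  (b & a) = 0000000000001111
  (~d & (b & a)) = 0000000000001010
  ~c = 1100110011001100
  (d & ~c) = 0100010001000100
  ((~d & (b & a)) | (d & ~c)) = 0100010001001110
  (((~d & (b & a)) | (d & ~c)) & a) = 0000000001001110
  (b & c) = 0000001100000011
  ((((~d & (b & a)) | (d & ~c)) & a) & (b & c)) = 0000000000000010

((((~d & (b & a)) | (d & ~c)) & a) & (b & c))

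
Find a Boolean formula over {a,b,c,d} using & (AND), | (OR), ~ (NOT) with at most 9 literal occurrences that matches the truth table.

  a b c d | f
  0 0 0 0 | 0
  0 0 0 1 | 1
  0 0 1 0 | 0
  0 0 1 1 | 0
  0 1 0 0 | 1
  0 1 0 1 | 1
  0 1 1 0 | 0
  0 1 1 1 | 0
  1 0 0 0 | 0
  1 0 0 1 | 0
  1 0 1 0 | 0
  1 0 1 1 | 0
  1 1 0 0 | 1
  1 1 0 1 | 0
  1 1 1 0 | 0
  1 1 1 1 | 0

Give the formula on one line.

(((b & ~d) & ~c) | ((~a & ~c) & d))

  ~d = 1010101010101010
  (b & ~d) = 0000101000001010
  ~c = 1100110011001100
  ((b & ~d) & ~c) = 0000100000001000
  ~a = 1111111100000000
  (~a & ~c) = 1100110000000000
  ((~a & ~c) & d) = 0100010000000000
  (((b & ~d) & ~c) | ((~a & ~c) & d)) = 0100110000001000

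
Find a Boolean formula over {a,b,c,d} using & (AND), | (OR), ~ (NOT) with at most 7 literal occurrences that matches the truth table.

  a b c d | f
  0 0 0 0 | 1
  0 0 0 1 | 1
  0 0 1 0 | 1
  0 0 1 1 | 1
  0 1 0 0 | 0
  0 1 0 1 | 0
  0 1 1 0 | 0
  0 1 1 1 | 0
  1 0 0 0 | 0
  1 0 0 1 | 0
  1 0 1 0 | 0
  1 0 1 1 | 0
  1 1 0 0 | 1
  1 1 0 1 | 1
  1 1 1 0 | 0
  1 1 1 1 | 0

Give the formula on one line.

  ~c = 1100110011001100
  (b & ~c) = 0000110000001100
  ~a = 1111111100000000
  ((b & ~c) | ~a) = 1111111100001100
  ~b = 1111000011110000
  (c | ~a) = 1111111100110011
  (~b & (c | ~a)) = 1111000000110000
  ((~b & (c | ~a)) | a) = 1111000011111111
  (((b & ~c) | ~a) & ((~b & (c | ~a)) | a)) = 1111000000001100

(((b & ~c) | ~a) & ((~b & (c | ~a)) | a))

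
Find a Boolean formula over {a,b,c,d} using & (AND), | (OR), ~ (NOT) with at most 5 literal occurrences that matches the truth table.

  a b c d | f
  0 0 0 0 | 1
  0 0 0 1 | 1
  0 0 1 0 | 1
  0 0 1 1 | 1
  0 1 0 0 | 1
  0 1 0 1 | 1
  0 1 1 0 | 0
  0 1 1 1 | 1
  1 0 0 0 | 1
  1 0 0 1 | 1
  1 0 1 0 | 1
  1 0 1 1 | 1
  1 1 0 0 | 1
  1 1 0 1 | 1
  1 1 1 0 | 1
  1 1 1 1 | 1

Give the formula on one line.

  ~c = 1100110011001100
  ~b = 1111000011110000
  (~c | ~b) = 1111110011111100
  ((~c | ~b) | d) = 1111110111111101
  (a | ((~c | ~b) | d)) = 1111110111111111

(a | ((~c | ~b) | d))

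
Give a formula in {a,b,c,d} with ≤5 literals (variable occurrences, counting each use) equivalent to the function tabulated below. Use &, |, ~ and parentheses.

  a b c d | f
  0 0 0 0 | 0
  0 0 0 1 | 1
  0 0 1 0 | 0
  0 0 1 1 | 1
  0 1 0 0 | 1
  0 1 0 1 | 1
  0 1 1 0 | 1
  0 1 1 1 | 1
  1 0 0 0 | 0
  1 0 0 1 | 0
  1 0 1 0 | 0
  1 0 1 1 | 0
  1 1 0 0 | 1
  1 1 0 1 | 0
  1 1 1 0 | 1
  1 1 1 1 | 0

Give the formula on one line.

((d & ~a) | (~d & b))

  ~a = 1111111100000000
  (d & ~a) = 0101010100000000
  ~d = 1010101010101010
  (~d & b) = 0000101000001010
  ((d & ~a) | (~d & b)) = 0101111100001010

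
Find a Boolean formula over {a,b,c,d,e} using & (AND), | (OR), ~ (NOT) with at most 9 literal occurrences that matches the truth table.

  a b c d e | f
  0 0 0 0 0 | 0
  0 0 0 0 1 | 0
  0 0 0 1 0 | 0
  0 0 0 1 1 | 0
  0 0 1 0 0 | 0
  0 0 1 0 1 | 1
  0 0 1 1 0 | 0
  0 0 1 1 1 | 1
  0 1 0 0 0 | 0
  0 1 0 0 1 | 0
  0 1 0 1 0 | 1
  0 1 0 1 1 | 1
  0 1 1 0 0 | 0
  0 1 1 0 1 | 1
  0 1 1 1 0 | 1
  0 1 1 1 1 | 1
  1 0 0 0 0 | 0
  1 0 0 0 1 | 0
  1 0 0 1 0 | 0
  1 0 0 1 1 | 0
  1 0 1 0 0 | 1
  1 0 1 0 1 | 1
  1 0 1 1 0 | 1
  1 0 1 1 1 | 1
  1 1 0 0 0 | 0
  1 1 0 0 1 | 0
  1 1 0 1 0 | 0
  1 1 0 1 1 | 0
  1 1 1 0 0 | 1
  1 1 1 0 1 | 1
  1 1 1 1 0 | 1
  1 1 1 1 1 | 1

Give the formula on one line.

(((b & ~a) & d) | ((((a & ~e) | e) | ~c) & c))

  ~a = 11111111111111110000000000000000
  (b & ~a) = 00000000111111110000000000000000
  ((b & ~a) & d) = 00000000001100110000000000000000
  ~e = 10101010101010101010101010101010
  (a & ~e) = 00000000000000001010101010101010
  ((a & ~e) | e) = 01010101010101011111111111111111
  ~c = 11110000111100001111000011110000
  (((a & ~e) | e) | ~c) = 11110101111101011111111111111111
  ((((a & ~e) | e) | ~c) & c) = 00000101000001010000111100001111
  (((b & ~a) & d) | ((((a & ~e) | e) | ~c) & c)) = 00000101001101110000111100001111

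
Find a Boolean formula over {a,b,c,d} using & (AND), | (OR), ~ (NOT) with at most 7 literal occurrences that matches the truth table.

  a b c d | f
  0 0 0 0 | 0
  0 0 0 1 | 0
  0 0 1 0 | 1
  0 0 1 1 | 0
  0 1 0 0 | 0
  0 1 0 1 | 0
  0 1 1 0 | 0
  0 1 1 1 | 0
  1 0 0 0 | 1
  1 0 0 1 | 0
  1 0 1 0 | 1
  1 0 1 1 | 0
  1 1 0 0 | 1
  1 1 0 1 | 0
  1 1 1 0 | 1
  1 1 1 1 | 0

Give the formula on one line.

  ~d = 1010101010101010
  ~b = 1111000011110000
  (c & ~b) = 0011000000110000
  (a | (c & ~b)) = 0011000011111111
  (a & c) = 0000000000110011
  ((a & c) | d) = 0101010101110111
  ((a | (c & ~b)) | ((a & c) | d)) = 0111010111111111
  (~d & ((a | (c & ~b)) | ((a & c) | d))) = 0010000010101010

(~d & ((a | (c & ~b)) | ((a & c) | d)))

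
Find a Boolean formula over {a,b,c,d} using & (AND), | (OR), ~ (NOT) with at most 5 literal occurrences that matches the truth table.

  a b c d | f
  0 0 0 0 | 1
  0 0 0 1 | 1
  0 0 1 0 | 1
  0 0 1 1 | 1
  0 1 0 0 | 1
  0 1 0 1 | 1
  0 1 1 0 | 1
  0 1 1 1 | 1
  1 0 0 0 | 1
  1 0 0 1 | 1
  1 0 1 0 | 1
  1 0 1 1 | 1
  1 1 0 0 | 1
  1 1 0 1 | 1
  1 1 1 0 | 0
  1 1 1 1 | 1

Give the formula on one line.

(~a | (~c | (d | ~b)))

  ~a = 1111111100000000
  ~c = 1100110011001100
  ~b = 1111000011110000
  (d | ~b) = 1111010111110101
  (~c | (d | ~b)) = 1111110111111101
  (~a | (~c | (d | ~b))) = 1111111111111101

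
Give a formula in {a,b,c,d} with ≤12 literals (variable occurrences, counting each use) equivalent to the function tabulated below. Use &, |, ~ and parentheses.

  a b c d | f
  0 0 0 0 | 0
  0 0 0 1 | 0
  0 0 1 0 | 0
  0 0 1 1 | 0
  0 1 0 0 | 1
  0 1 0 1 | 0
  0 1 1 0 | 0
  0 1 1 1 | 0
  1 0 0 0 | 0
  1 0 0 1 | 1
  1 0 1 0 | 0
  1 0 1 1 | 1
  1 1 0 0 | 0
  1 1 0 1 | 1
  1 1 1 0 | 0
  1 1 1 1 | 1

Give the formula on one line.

  ~c = 1100110011001100
  ~a = 1111111100000000
  (~c | ~a) = 1111111111001100
  ~d = 1010101010101010
  ((~c | ~a) & ~d) = 1010101010001000
  (c | ((~c | ~a) & ~d)) = 1011101110111011
  (~a & ~c) = 1100110000000000
  ((c | ((~c | ~a) & ~d)) & (~a & ~c)) = 1000100000000000
  (b & ((c | ((~c | ~a) & ~d)) & (~a & ~c))) = 0000100000000000
  (d & a) = 0000000001010101
  ((b & ((c | ((~c | ~a) & ~d)) & (~a & ~c))) | (d & a)) = 0000100001010101

((b & ((c | ((~c | ~a) & ~d)) & (~a & ~c))) | (d & a))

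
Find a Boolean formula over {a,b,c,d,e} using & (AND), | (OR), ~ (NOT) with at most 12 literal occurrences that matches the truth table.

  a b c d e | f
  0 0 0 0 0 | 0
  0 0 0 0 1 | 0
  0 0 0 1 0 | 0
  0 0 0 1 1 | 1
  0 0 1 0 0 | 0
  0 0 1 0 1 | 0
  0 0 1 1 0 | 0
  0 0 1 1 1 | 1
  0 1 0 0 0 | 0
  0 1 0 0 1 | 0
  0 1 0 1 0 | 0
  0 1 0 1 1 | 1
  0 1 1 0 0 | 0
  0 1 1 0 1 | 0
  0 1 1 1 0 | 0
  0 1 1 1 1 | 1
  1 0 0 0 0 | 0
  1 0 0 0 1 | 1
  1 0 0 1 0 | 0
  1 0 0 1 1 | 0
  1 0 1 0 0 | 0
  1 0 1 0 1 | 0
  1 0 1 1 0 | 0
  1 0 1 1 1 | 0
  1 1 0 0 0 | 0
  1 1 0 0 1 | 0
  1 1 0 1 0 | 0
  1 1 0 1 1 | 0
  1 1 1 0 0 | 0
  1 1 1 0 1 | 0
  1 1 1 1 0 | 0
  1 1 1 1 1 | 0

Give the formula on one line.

(((~a & e) | ((~b & e) & ~d)) & (d | (~c & (d | a))))

  ~a = 11111111111111110000000000000000
  (~a & e) = 01010101010101010000000000000000
  ~b = 11111111000000001111111100000000
  (~b & e) = 01010101000000000101010100000000
  ~d = 11001100110011001100110011001100
  ((~b & e) & ~d) = 01000100000000000100010000000000
  ((~a & e) | ((~b & e) & ~d)) = 01010101010101010100010000000000
  ~c = 11110000111100001111000011110000
  (d | a) = 00110011001100111111111111111111
  (~c & (d | a)) = 00110000001100001111000011110000
  (d | (~c & (d | a))) = 00110011001100111111001111110011
  (((~a & e) | ((~b & e) & ~d)) & (d | (~c & (d | a)))) = 00010001000100010100000000000000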